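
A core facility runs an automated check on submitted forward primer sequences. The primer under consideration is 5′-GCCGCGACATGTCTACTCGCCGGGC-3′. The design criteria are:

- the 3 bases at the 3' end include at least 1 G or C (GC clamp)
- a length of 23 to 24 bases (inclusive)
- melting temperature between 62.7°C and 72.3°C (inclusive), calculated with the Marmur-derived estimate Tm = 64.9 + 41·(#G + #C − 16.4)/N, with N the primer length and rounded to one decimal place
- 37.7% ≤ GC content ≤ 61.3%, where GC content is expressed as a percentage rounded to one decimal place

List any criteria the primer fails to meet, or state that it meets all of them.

Base counts: A=3, T=4, G=8, C=10 (length 25).
GC clamp: 3' end GGC has 3 G/C ✓
length: length 25, outside 23–24 ✗
Tm: Tm = 64.9 + 41·(18 − 16.4)/25 = 67.5°C ✓
GC content: GC 18/25 = 72.0%, outside 37.7–61.3% ✗

Fails: length, GC content.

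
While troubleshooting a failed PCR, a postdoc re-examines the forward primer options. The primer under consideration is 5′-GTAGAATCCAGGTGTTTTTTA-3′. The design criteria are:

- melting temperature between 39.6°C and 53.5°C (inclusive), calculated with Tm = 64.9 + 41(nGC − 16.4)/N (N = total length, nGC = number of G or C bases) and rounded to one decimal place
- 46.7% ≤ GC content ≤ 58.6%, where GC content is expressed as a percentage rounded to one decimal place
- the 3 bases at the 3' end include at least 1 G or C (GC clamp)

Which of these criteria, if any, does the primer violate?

Fails: GC content, GC clamp.

Base counts: A=5, T=9, G=5, C=2 (length 21).
Tm: Tm = 64.9 + 41·(7 − 16.4)/21 = 46.5°C ✓
GC content: GC 7/21 = 33.3%, outside 46.7–58.6% ✗
GC clamp: 3' end TTA has 0 G/C, need ≥1 ✗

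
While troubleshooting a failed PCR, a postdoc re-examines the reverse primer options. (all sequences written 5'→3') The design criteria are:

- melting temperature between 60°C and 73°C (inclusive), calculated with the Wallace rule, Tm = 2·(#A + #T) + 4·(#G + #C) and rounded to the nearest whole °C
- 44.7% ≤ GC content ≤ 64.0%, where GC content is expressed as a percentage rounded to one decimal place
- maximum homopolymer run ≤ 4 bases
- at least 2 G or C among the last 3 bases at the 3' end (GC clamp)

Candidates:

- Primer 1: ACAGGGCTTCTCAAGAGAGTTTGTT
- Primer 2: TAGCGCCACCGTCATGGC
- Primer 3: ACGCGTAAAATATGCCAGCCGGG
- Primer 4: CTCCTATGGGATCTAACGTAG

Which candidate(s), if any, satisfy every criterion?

Primer 1 (25 nt, A=6 T=8 G=7 C=4): Tm = 2·14 + 4·11 = 72°C ✓; GC 11/25 = 44.0%, outside 44.7–64.0% ✗; longest run = 3 ✓; 3' end GTT has 1 G/C, need ≥2 ✗ — fails.
Primer 2 (18 nt, A=3 T=3 G=5 C=7): Tm = 2·6 + 4·12 = 60°C ✓; GC 12/18 = 66.7%, outside 44.7–64.0% ✗; longest run = 2 ✓; 3' end GGC has 3 G/C ✓ — fails.
Primer 3 (23 nt, A=7 T=3 G=7 C=6): Tm = 2·10 + 4·13 = 72°C ✓; GC 13/23 = 56.5% ✓; longest run = 4 ✓; 3' end GGG has 3 G/C ✓ — passes.
Primer 4 (21 nt, A=5 T=6 G=5 C=5): Tm = 2·11 + 4·10 = 62°C ✓; GC 10/21 = 47.6% ✓; longest run = 3 ✓; 3' end TAG has 1 G/C, need ≥2 ✗ — fails.

Primer 3 only.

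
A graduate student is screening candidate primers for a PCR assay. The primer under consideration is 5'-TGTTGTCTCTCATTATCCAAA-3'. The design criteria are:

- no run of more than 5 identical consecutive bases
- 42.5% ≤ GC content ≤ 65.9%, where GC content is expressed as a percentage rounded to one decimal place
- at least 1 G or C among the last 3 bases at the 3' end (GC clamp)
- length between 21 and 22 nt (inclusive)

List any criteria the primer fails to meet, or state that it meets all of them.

Fails: GC content, GC clamp.

Base counts: A=5, T=9, G=2, C=5 (length 21).
homopolymer run: longest run = 3 ✓
GC content: GC 7/21 = 33.3%, outside 42.5–65.9% ✗
GC clamp: 3' end AAA has 0 G/C, need ≥1 ✗
length: length 21 ✓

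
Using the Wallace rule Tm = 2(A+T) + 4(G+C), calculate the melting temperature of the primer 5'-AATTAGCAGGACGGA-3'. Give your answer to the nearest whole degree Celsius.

Base counts: A=6, T=2, G=5, C=2 (length 15).
Tm = 2·(6+2) + 4·(5+2) = 2·8 + 4·7 = 16 + 28 = 44°C.

44°C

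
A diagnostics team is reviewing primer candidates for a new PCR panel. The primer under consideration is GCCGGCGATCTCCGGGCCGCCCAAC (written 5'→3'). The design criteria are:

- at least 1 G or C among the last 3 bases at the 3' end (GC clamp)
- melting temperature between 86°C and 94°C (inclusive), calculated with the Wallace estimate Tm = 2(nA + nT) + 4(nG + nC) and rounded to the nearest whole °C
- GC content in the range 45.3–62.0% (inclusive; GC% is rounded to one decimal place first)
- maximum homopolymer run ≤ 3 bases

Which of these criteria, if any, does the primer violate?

Base counts: A=3, T=2, G=8, C=12 (length 25).
GC clamp: 3' end AAC has 1 G/C ✓
Tm: Tm = 2·5 + 4·20 = 90°C ✓
GC content: GC 20/25 = 80.0%, outside 45.3–62.0% ✗
homopolymer run: longest run = 3 ✓

Fails: GC content.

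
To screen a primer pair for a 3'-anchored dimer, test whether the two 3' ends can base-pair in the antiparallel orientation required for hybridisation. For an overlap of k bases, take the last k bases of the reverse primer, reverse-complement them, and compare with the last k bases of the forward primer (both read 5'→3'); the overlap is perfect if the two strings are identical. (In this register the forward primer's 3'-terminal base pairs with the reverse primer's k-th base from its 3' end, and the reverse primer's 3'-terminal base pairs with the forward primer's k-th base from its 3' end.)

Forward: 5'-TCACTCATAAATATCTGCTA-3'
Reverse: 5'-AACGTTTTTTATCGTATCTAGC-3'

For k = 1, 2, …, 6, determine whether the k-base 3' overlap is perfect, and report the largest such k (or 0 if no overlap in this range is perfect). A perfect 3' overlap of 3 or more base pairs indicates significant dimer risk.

Last 6 bases (5'→3') — forward …CTGCTA, reverse …TCTAGC.
Reverse complement of the reverse primer's last 6 bases: GCTAGA; its first k bases are the reverse complement of the reverse primer's last k bases, so a perfect k-base overlap needs the forward primer's last k bases to equal them.
Comparing (forward last k vs required): k=1: A vs G ✗; k=2: TA vs GC ✗; k=3: CTA vs GCT ✗; k=4: GCTA vs GCTA ✓; k=5: TGCTA vs GCTAG ✗; k=6: CTGCTA vs GCTAGA ✗.
Only k = 4 is perfect, so the longest perfect 3' overlap is 4.

Longest perfect overlap: 4 complementary base pairs; significant dimer risk (threshold 3).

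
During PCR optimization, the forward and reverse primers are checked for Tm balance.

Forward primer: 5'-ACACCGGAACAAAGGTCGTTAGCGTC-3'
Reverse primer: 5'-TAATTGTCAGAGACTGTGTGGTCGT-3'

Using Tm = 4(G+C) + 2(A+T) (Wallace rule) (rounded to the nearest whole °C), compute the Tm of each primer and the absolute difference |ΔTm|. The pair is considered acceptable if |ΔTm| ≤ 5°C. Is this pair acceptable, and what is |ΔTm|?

Forward: A=8 T=4 G=7 C=7 → Tm = 2·12 + 4·14 = 80°C.
Reverse: A=5 T=9 G=8 C=3 → Tm = 2·14 + 4·11 = 72°C.
|ΔTm| = |80 − 72| = 8°C, > 5°C.

|ΔTm| = 8°C; the pair is not acceptable.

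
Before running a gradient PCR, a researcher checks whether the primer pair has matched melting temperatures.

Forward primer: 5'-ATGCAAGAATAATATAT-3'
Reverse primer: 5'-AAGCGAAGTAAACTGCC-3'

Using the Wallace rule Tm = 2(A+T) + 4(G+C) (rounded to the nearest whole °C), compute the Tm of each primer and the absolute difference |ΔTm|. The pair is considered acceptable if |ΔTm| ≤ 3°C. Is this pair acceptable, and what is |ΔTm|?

|ΔTm| = 10°C; the pair is not acceptable.

Forward: A=9 T=5 G=2 C=1 → Tm = 2·14 + 4·3 = 40°C.
Reverse: A=7 T=2 G=4 C=4 → Tm = 2·9 + 4·8 = 50°C.
|ΔTm| = |40 − 50| = 10°C, > 3°C.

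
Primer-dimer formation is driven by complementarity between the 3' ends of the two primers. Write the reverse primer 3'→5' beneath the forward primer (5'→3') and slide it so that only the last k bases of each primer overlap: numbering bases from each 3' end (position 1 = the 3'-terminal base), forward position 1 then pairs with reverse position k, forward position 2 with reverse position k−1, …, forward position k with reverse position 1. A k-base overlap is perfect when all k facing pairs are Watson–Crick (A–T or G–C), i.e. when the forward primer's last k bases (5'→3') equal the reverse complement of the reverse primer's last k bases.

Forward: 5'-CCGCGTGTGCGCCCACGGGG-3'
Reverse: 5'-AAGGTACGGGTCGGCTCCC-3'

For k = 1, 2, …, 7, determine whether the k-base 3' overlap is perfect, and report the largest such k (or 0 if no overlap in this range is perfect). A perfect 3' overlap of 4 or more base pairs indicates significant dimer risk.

Last 7 bases (5'→3') — forward …CACGGGG, reverse …GGCTCCC.
Reverse complement of the reverse primer's last 7 bases: GGGAGCC; its first k bases are the reverse complement of the reverse primer's last k bases, so a perfect k-base overlap needs the forward primer's last k bases to equal them.
Comparing (forward last k vs required): k=1: G vs G ✓; k=2: GG vs GG ✓; k=3: GGG vs GGG ✓; k=4: GGGG vs GGGA ✗; k=5: CGGGG vs GGGAG ✗; k=6: ACGGGG vs GGGAGC ✗; k=7: CACGGGG vs GGGAGCC ✗.
Perfect overlaps at k = 1, 2, 3; the largest is 3.

Longest perfect overlap: 3 complementary base pairs; below the dimer-risk threshold (threshold 4).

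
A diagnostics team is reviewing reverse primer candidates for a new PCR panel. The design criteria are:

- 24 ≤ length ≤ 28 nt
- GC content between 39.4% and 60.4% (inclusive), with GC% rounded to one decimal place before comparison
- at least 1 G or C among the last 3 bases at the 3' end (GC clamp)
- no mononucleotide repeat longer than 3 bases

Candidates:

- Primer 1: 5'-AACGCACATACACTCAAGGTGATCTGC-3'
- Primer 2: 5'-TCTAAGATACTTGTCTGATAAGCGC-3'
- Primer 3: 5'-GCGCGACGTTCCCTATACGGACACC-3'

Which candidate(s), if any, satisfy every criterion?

Primer 1 (27 nt, A=9 T=5 G=5 C=8): length 27 ✓; GC 13/27 = 48.1% ✓; 3' end TGC has 2 G/C ✓; longest run = 2 ✓ — passes.
Primer 2 (25 nt, A=7 T=8 G=5 C=5): length 25 ✓; GC 10/25 = 40.0% ✓; 3' end CGC has 3 G/C ✓; longest run = 2 ✓ — passes.
Primer 3 (25 nt, A=5 T=4 G=6 C=10): length 25 ✓; GC 16/25 = 64.0%, outside 39.4–60.4% ✗; 3' end ACC has 2 G/C ✓; longest run = 3 ✓ — fails.

Primer 1 and Primer 2.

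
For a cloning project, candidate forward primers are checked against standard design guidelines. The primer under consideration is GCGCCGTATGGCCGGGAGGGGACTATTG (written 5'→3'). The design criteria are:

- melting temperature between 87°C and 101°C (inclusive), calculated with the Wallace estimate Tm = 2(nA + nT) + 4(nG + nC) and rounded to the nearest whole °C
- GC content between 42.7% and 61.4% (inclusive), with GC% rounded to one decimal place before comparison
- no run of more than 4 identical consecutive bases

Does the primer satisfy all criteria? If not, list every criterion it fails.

Fails: GC content.

Base counts: A=4, T=5, G=13, C=6 (length 28).
Tm: Tm = 2·9 + 4·19 = 94°C ✓
GC content: GC 19/28 = 67.9%, outside 42.7–61.4% ✗
homopolymer run: longest run = 4 ✓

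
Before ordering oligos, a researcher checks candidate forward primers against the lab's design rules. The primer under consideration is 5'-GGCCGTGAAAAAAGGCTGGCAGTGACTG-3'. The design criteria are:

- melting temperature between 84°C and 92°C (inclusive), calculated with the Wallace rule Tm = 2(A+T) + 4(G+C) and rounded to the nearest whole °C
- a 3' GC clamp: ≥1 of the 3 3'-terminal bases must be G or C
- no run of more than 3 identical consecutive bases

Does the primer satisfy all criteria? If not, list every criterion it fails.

Fails: homopolymer run.

Base counts: A=8, T=4, G=11, C=5 (length 28).
Tm: Tm = 2·12 + 4·16 = 88°C ✓
GC clamp: 3' end CTG has 2 G/C ✓
homopolymer run: longest run = 6, exceeds 3 ✗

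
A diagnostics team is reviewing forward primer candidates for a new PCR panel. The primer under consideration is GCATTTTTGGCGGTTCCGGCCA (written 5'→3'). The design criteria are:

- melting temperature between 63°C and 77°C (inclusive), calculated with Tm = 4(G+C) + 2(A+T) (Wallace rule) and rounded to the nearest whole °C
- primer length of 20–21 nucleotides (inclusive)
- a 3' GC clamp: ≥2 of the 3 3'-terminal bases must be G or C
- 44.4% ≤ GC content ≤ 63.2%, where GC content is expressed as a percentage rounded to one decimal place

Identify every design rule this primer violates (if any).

Fails: length.

Base counts: A=2, T=7, G=7, C=6 (length 22).
Tm: Tm = 2·9 + 4·13 = 70°C ✓
length: length 22, outside 20–21 ✗
GC clamp: 3' end CCA has 2 G/C ✓
GC content: GC 13/22 = 59.1% ✓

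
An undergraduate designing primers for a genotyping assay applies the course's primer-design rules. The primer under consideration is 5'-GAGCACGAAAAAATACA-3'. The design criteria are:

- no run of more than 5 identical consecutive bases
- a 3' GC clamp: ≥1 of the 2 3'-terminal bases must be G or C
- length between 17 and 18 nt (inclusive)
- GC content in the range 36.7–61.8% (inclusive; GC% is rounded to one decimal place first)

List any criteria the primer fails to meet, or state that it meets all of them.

Fails: homopolymer run, GC content.

Base counts: A=10, T=1, G=3, C=3 (length 17).
homopolymer run: longest run = 6, exceeds 5 ✗
GC clamp: 3' end CA has 1 G/C ✓
length: length 17 ✓
GC content: GC 6/17 = 35.3%, outside 36.7–61.8% ✗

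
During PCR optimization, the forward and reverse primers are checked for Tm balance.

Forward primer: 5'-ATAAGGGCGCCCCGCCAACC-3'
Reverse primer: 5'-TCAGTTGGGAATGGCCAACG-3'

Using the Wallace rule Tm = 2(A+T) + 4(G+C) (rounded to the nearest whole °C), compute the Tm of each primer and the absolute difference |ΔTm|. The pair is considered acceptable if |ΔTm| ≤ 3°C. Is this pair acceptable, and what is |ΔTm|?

|ΔTm| = 6°C; the pair is not acceptable.

Forward: A=5 T=1 G=5 C=9 → Tm = 2·6 + 4·14 = 68°C.
Reverse: A=5 T=4 G=7 C=4 → Tm = 2·9 + 4·11 = 62°C.
|ΔTm| = |68 − 62| = 6°C, > 3°C.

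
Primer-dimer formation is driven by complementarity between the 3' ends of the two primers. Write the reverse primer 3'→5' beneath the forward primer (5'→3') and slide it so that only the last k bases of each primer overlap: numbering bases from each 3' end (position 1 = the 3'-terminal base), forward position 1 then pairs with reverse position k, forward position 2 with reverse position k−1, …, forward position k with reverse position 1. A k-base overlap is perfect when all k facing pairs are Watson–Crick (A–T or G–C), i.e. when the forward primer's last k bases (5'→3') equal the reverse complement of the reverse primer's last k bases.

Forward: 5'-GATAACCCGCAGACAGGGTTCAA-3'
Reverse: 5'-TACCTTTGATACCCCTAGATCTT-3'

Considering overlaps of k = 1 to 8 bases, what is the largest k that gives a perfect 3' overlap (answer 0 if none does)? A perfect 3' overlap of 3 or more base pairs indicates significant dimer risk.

Last 8 bases (5'→3') — forward …GGGTTCAA, reverse …TAGATCTT.
Reverse complement of the reverse primer's last 8 bases: AAGATCTA; its first k bases are the reverse complement of the reverse primer's last k bases, so a perfect k-base overlap needs the forward primer's last k bases to equal them.
Comparing (forward last k vs required): k=1: A vs A ✓; k=2: AA vs AA ✓; k=3: CAA vs AAG ✗; k=4: TCAA vs AAGA ✗; k=5: TTCAA vs AAGAT ✗; k=6: GTTCAA vs AAGATC ✗; k=7: GGTTCAA vs AAGATCT ✗; k=8: GGGTTCAA vs AAGATCTA ✗.
Perfect overlaps at k = 1, 2; the largest is 2.

Longest perfect overlap: 2 complementary base pairs; below the dimer-risk threshold (threshold 3).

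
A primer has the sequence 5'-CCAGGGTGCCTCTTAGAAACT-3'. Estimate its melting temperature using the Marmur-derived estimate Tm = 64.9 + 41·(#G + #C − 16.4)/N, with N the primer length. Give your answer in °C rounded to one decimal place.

54.4°C

Base counts: A=5, T=5, G=5, C=6; G+C = 11, N = 21.
Tm = 64.9 + 41·(11 − 16.4)/21 = 64.9 + -221.40/21 = 54.4°C.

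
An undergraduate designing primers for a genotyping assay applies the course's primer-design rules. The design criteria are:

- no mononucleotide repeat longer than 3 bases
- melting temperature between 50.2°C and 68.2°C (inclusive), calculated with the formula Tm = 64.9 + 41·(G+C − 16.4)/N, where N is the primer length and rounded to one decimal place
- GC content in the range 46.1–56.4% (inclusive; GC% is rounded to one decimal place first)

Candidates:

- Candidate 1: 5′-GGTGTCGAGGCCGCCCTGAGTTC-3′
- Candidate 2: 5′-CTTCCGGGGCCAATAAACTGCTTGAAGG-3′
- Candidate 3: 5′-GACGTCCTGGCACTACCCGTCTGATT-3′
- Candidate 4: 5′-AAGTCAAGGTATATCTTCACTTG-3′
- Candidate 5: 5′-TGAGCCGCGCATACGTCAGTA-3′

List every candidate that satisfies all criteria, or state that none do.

None of the candidates satisfy all criteria.

Candidate 1 (23 nt, A=2 T=5 G=9 C=7): longest run = 3 ✓; Tm = 64.9 + 41·(16 − 16.4)/23 = 64.2°C ✓; GC 16/23 = 69.6%, outside 46.1–56.4% ✗ — fails.
Candidate 2 (28 nt, A=7 T=6 G=8 C=7): longest run = 4, exceeds 3 ✗; Tm = 64.9 + 41·(15 − 16.4)/28 = 62.9°C ✓; GC 15/28 = 53.6% ✓ — fails.
Candidate 3 (26 nt, A=4 T=7 G=6 C=9): longest run = 3 ✓; Tm = 64.9 + 41·(15 − 16.4)/26 = 62.7°C ✓; GC 15/26 = 57.7%, outside 46.1–56.4% ✗ — fails.
Candidate 4 (23 nt, A=7 T=8 G=4 C=4): longest run = 2 ✓; Tm = 64.9 + 41·(8 − 16.4)/23 = 49.9°C, outside 50.2–68.2°C ✗; GC 8/23 = 34.8%, outside 46.1–56.4% ✗ — fails.
Candidate 5 (21 nt, A=5 T=4 G=6 C=6): longest run = 2 ✓; Tm = 64.9 + 41·(12 − 16.4)/21 = 56.3°C ✓; GC 12/21 = 57.1%, outside 46.1–56.4% ✗ — fails.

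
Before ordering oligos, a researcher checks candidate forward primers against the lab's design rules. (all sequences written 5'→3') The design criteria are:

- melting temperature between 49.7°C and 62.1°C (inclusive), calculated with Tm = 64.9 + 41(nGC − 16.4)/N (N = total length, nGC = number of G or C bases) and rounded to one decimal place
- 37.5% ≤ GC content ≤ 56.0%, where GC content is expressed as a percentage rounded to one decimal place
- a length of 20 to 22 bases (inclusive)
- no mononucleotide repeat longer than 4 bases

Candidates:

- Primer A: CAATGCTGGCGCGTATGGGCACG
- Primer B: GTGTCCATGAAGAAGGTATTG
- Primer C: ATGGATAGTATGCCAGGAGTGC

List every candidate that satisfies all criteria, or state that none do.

Primer B and Primer C.

Primer A (23 nt, A=4 T=4 G=9 C=6): Tm = 64.9 + 41·(15 − 16.4)/23 = 62.4°C, outside 49.7–62.1°C ✗; GC 15/23 = 65.2%, outside 37.5–56.0% ✗; length 23, outside 20–22 ✗; longest run = 3 ✓ — fails.
Primer B (21 nt, A=6 T=6 G=7 C=2): Tm = 64.9 + 41·(9 − 16.4)/21 = 50.5°C ✓; GC 9/21 = 42.9% ✓; length 21 ✓; longest run = 2 ✓ — passes.
Primer C (22 nt, A=6 T=5 G=8 C=3): Tm = 64.9 + 41·(11 − 16.4)/22 = 54.8°C ✓; GC 11/22 = 50.0% ✓; length 22 ✓; longest run = 2 ✓ — passes.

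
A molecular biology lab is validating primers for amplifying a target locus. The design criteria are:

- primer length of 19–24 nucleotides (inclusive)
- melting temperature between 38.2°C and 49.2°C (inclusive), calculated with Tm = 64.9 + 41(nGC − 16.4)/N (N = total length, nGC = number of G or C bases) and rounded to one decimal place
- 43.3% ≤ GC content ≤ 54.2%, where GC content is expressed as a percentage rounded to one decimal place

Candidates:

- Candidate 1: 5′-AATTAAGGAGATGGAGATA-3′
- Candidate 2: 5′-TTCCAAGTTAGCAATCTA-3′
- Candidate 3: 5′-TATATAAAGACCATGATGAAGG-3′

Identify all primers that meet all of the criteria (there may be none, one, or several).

None of the candidates satisfy all criteria.

Candidate 1 (19 nt, A=9 T=4 G=6 C=0): length 19 ✓; Tm = 64.9 + 41·(6 − 16.4)/19 = 42.5°C ✓; GC 6/19 = 31.6%, outside 43.3–54.2% ✗ — fails.
Candidate 2 (18 nt, A=6 T=6 G=2 C=4): length 18, outside 19–24 ✗; Tm = 64.9 + 41·(6 − 16.4)/18 = 41.2°C ✓; GC 6/18 = 33.3%, outside 43.3–54.2% ✗ — fails.
Candidate 3 (22 nt, A=10 T=5 G=5 C=2): length 22 ✓; Tm = 64.9 + 41·(7 − 16.4)/22 = 47.4°C ✓; GC 7/22 = 31.8%, outside 43.3–54.2% ✗ — fails.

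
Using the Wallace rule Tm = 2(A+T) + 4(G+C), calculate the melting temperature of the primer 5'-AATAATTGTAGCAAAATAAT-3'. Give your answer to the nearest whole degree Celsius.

46°C

Base counts: A=11, T=6, G=2, C=1 (length 20).
Tm = 2·(11+6) + 4·(2+1) = 2·17 + 4·3 = 34 + 12 = 46°C.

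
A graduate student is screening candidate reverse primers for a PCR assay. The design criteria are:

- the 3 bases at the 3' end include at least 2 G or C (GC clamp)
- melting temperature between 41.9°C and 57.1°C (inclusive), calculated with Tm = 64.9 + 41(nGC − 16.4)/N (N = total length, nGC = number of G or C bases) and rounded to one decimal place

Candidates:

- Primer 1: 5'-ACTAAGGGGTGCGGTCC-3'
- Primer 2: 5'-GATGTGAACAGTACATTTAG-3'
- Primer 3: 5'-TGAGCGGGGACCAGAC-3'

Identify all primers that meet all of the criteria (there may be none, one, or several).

Primer 1 and Primer 3.

Primer 1 (17 nt, A=3 T=3 G=7 C=4): 3' end TCC has 2 G/C ✓; Tm = 64.9 + 41·(11 − 16.4)/17 = 51.9°C ✓ — passes.
Primer 2 (20 nt, A=7 T=6 G=5 C=2): 3' end TAG has 1 G/C, need ≥2 ✗; Tm = 64.9 + 41·(7 − 16.4)/20 = 45.6°C ✓ — fails.
Primer 3 (16 nt, A=4 T=1 G=7 C=4): 3' end GAC has 2 G/C ✓; Tm = 64.9 + 41·(11 − 16.4)/16 = 51.1°C ✓ — passes.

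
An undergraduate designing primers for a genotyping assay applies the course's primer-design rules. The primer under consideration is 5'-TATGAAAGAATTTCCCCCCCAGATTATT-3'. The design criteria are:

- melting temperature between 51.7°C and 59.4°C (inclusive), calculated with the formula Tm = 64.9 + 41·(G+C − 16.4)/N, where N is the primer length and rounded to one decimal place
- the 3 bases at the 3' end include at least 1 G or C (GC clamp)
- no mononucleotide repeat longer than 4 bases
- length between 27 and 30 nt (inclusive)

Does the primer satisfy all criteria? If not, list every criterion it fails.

Fails: GC clamp, homopolymer run.

Base counts: A=9, T=9, G=3, C=7 (length 28).
Tm: Tm = 64.9 + 41·(10 − 16.4)/28 = 55.5°C ✓
GC clamp: 3' end ATT has 0 G/C, need ≥1 ✗
homopolymer run: longest run = 7, exceeds 4 ✗
length: length 28 ✓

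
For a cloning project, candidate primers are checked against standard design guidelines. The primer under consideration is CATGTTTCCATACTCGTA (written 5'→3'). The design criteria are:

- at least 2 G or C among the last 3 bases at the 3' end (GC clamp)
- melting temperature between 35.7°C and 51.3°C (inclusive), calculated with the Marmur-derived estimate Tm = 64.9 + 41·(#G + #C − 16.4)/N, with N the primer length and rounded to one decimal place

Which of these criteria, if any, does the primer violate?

Base counts: A=4, T=7, G=2, C=5 (length 18).
GC clamp: 3' end GTA has 1 G/C, need ≥2 ✗
Tm: Tm = 64.9 + 41·(7 − 16.4)/18 = 43.5°C ✓

Fails: GC clamp.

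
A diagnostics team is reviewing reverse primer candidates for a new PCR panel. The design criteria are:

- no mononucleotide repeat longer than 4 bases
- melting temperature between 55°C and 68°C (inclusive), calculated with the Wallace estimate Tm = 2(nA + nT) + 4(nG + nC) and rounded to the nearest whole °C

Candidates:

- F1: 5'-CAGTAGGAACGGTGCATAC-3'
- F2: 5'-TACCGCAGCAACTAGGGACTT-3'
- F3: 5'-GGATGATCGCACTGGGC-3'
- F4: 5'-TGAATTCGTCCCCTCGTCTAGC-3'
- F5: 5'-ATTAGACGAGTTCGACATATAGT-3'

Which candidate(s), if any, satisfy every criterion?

F1, F2, F3, F4 and F5.

F1 (19 nt, A=6 T=3 G=6 C=4): longest run = 2 ✓; Tm = 2·9 + 4·10 = 58°C ✓ — passes.
F2 (21 nt, A=6 T=4 G=5 C=6): longest run = 3 ✓; Tm = 2·10 + 4·11 = 64°C ✓ — passes.
F3 (17 nt, A=3 T=3 G=7 C=4): longest run = 3 ✓; Tm = 2·6 + 4·11 = 56°C ✓ — passes.
F4 (22 nt, A=3 T=7 G=4 C=8): longest run = 4 ✓; Tm = 2·10 + 4·12 = 68°C ✓ — passes.
F5 (23 nt, A=8 T=7 G=5 C=3): longest run = 2 ✓; Tm = 2·15 + 4·8 = 62°C ✓ — passes.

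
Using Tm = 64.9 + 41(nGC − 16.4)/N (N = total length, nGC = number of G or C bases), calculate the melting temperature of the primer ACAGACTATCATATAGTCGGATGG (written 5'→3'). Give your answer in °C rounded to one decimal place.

Base counts: A=8, T=6, G=6, C=4; G+C = 10, N = 24.
Tm = 64.9 + 41·(10 − 16.4)/24 = 64.9 + -262.40/24 = 54.0°C.

54.0°C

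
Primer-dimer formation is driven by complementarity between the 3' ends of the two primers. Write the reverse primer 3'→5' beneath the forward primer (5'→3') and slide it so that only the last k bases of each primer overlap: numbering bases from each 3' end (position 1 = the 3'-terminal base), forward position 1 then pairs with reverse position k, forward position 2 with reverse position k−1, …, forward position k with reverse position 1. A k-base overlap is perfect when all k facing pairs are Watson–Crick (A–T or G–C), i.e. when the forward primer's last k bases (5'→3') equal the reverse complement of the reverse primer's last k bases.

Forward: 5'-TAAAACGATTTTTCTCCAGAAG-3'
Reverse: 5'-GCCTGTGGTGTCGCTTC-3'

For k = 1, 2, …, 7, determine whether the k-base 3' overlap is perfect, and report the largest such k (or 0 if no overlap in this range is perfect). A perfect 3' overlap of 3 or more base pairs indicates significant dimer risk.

Last 7 bases (5'→3') — forward …CCAGAAG, reverse …TCGCTTC.
Reverse complement of the reverse primer's last 7 bases: GAAGCGA; its first k bases are the reverse complement of the reverse primer's last k bases, so a perfect k-base overlap needs the forward primer's last k bases to equal them.
Comparing (forward last k vs required): k=1: G vs G ✓; k=2: AG vs GA ✗; k=3: AAG vs GAA ✗; k=4: GAAG vs GAAG ✓; k=5: AGAAG vs GAAGC ✗; k=6: CAGAAG vs GAAGCG ✗; k=7: CCAGAAG vs GAAGCGA ✗.
Perfect overlaps at k = 1, 4; the largest is 4.

Longest perfect overlap: 4 complementary base pairs; significant dimer risk (threshold 3).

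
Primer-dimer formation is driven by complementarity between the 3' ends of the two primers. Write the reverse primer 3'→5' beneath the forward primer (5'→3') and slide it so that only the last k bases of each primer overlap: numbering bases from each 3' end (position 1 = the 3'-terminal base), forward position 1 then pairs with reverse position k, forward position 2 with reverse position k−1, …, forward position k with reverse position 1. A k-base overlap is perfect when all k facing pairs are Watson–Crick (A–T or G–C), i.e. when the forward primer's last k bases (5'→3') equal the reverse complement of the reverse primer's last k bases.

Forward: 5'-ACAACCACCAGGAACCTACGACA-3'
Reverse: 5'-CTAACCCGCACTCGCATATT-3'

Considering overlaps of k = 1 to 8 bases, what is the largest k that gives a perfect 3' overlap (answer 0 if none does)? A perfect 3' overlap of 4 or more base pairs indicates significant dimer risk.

Longest perfect overlap: 1 complementary base pair; below the dimer-risk threshold (threshold 4).

Last 8 bases (5'→3') — forward …CTACGACA, reverse …CGCATATT.
Reverse complement of the reverse primer's last 8 bases: AATATGCG; its first k bases are the reverse complement of the reverse primer's last k bases, so a perfect k-base overlap needs the forward primer's last k bases to equal them.
Comparing (forward last k vs required): k=1: A vs A ✓; k=2: CA vs AA ✗; k=3: ACA vs AAT ✗; k=4: GACA vs AATA ✗; k=5: CGACA vs AATAT ✗; k=6: ACGACA vs AATATG ✗; k=7: TACGACA vs AATATGC ✗; k=8: CTACGACA vs AATATGCG ✗.
Only k = 1 is perfect, so the longest perfect 3' overlap is 1.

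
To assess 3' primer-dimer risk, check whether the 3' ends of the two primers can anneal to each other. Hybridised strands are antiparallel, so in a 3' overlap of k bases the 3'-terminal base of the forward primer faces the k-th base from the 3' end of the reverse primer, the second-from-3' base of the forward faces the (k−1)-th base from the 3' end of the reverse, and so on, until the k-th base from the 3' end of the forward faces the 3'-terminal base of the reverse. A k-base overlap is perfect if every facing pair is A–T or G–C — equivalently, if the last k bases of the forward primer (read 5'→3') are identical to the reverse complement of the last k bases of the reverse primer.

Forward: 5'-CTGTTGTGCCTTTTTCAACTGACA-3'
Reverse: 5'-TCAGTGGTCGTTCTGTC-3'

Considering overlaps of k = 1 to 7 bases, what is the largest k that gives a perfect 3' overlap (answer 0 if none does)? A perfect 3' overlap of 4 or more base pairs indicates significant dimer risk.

Longest perfect overlap: 4 complementary base pairs; significant dimer risk (threshold 4).

Last 7 bases (5'→3') — forward …ACTGACA, reverse …TTCTGTC.
Reverse complement of the reverse primer's last 7 bases: GACAGAA; its first k bases are the reverse complement of the reverse primer's last k bases, so a perfect k-base overlap needs the forward primer's last k bases to equal them.
Comparing (forward last k vs required): k=1: A vs G ✗; k=2: CA vs GA ✗; k=3: ACA vs GAC ✗; k=4: GACA vs GACA ✓; k=5: TGACA vs GACAG ✗; k=6: CTGACA vs GACAGA ✗; k=7: ACTGACA vs GACAGAA ✗.
Only k = 4 is perfect, so the longest perfect 3' overlap is 4.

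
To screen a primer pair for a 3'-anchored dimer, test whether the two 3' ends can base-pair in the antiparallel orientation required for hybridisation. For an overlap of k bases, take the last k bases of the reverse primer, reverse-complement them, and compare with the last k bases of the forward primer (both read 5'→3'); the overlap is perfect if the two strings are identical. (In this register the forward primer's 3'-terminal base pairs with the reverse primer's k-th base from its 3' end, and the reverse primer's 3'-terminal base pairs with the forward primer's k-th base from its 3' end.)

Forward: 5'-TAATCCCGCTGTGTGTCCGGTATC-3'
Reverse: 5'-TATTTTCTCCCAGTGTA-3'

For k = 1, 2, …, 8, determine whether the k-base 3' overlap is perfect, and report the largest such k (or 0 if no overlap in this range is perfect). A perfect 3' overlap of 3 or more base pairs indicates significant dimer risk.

Last 8 bases (5'→3') — forward …CCGGTATC, reverse …CCAGTGTA.
Reverse complement of the reverse primer's last 8 bases: TACACTGG; its first k bases are the reverse complement of the reverse primer's last k bases, so a perfect k-base overlap needs the forward primer's last k bases to equal them.
Comparing (forward last k vs required): k=1: C vs T ✗; k=2: TC vs TA ✗; k=3: ATC vs TAC ✗; k=4: TATC vs TACA ✗; k=5: GTATC vs TACAC ✗; k=6: GGTATC vs TACACT ✗; k=7: CGGTATC vs TACACTG ✗; k=8: CCGGTATC vs TACACTGG ✗.
No overlap length from 1 to 8 is perfect, so the longest perfect 3' overlap is 0.

Longest perfect overlap: 0 complementary base pairs; below the dimer-risk threshold (threshold 3).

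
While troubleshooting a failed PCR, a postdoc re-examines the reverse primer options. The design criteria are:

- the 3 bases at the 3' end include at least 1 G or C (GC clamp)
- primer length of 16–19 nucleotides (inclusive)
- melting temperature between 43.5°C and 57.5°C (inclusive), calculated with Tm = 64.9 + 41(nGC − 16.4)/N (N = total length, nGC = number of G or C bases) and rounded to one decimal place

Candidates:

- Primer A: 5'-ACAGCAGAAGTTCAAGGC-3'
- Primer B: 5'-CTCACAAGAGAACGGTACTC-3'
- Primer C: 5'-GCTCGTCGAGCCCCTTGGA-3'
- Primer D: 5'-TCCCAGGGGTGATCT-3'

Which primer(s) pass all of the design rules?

Primer A (18 nt, A=7 T=2 G=5 C=4): 3' end GGC has 3 G/C ✓; length 18 ✓; Tm = 64.9 + 41·(9 − 16.4)/18 = 48.0°C ✓ — passes.
Primer B (20 nt, A=7 T=3 G=4 C=6): 3' end CTC has 2 G/C ✓; length 20, outside 16–19 ✗; Tm = 64.9 + 41·(10 − 16.4)/20 = 51.8°C ✓ — fails.
Primer C (19 nt, A=2 T=4 G=6 C=7): 3' end GGA has 2 G/C ✓; length 19 ✓; Tm = 64.9 + 41·(13 − 16.4)/19 = 57.6°C, outside 43.5–57.5°C ✗ — fails.
Primer D (15 nt, A=2 T=4 G=5 C=4): 3' end TCT has 1 G/C ✓; length 15, outside 16–19 ✗; Tm = 64.9 + 41·(9 − 16.4)/15 = 44.7°C ✓ — fails.

Primer A only.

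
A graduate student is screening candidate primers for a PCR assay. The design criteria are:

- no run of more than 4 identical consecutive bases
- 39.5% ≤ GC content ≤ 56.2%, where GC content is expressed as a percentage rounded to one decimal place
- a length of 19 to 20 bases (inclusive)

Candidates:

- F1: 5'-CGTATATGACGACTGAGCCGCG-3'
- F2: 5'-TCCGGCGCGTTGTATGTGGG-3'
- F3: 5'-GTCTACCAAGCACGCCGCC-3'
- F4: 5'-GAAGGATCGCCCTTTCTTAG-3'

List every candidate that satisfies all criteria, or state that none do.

F4 only.

F1 (22 nt, A=5 T=4 G=7 C=6): longest run = 2 ✓; GC 13/22 = 59.1%, outside 39.5–56.2% ✗; length 22, outside 19–20 ✗ — fails.
F2 (20 nt, A=1 T=6 G=9 C=4): longest run = 3 ✓; GC 13/20 = 65.0%, outside 39.5–56.2% ✗; length 20 ✓ — fails.
F3 (19 nt, A=4 T=2 G=4 C=9): longest run = 2 ✓; GC 13/19 = 68.4%, outside 39.5–56.2% ✗; length 19 ✓ — fails.
F4 (20 nt, A=4 T=6 G=5 C=5): longest run = 3 ✓; GC 10/20 = 50.0% ✓; length 20 ✓ — passes.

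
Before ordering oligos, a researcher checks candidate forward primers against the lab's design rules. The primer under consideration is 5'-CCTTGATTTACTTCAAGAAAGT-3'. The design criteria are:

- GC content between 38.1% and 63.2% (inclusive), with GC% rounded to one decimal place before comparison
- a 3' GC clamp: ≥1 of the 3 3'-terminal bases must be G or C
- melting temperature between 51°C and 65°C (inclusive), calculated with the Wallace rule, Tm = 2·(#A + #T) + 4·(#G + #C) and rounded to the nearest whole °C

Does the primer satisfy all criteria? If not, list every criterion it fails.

Base counts: A=7, T=8, G=3, C=4 (length 22).
GC content: GC 7/22 = 31.8%, outside 38.1–63.2% ✗
GC clamp: 3' end AGT has 1 G/C ✓
Tm: Tm = 2·15 + 4·7 = 58°C ✓

Fails: GC content.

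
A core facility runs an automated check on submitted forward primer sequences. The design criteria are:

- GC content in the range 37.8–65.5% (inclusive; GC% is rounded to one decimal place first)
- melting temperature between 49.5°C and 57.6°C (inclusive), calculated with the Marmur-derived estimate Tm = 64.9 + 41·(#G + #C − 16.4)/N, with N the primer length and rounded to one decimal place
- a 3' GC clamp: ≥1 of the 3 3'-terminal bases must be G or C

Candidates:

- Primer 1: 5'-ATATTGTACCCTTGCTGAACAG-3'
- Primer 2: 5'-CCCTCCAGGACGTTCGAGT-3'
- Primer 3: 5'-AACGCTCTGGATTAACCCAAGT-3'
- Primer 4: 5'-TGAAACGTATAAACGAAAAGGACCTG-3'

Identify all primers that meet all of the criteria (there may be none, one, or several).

Primer 1, Primer 2, Primer 3 and Primer 4.

Primer 1 (22 nt, A=6 T=7 G=4 C=5): GC 9/22 = 40.9% ✓; Tm = 64.9 + 41·(9 − 16.4)/22 = 51.1°C ✓; 3' end CAG has 2 G/C ✓ — passes.
Primer 2 (19 nt, A=3 T=4 G=5 C=7): GC 12/19 = 63.2% ✓; Tm = 64.9 + 41·(12 − 16.4)/19 = 55.4°C ✓; 3' end AGT has 1 G/C ✓ — passes.
Primer 3 (22 nt, A=7 T=5 G=4 C=6): GC 10/22 = 45.5% ✓; Tm = 64.9 + 41·(10 − 16.4)/22 = 53.0°C ✓; 3' end AGT has 1 G/C ✓ — passes.
Primer 4 (26 nt, A=12 T=4 G=6 C=4): GC 10/26 = 38.5% ✓; Tm = 64.9 + 41·(10 − 16.4)/26 = 54.8°C ✓; 3' end CTG has 2 G/C ✓ — passes.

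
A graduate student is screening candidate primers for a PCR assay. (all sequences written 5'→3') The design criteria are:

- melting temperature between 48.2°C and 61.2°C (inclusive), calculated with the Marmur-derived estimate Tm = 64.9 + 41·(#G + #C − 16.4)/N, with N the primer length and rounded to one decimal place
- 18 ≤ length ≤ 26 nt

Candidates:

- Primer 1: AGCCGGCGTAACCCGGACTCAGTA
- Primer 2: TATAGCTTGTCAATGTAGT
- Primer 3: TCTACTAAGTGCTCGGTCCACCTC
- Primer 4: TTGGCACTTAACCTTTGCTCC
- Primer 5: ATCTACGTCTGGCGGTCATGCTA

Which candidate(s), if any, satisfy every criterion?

Primer 1 (24 nt, A=6 T=3 G=7 C=8): Tm = 64.9 + 41·(15 − 16.4)/24 = 62.5°C, outside 48.2–61.2°C ✗; length 24 ✓ — fails.
Primer 2 (19 nt, A=5 T=8 G=4 C=2): Tm = 64.9 + 41·(6 − 16.4)/19 = 42.5°C, outside 48.2–61.2°C ✗; length 19 ✓ — fails.
Primer 3 (24 nt, A=4 T=7 G=4 C=9): Tm = 64.9 + 41·(13 − 16.4)/24 = 59.1°C ✓; length 24 ✓ — passes.
Primer 4 (21 nt, A=3 T=8 G=3 C=7): Tm = 64.9 + 41·(10 − 16.4)/21 = 52.4°C ✓; length 21 ✓ — passes.
Primer 5 (23 nt, A=4 T=7 G=6 C=6): Tm = 64.9 + 41·(12 − 16.4)/23 = 57.1°C ✓; length 23 ✓ — passes.

Primer 3, Primer 4 and Primer 5.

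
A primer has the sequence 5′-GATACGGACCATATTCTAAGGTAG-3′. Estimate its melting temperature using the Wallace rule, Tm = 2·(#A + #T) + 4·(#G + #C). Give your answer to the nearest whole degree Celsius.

68°C

Base counts: A=8, T=6, G=6, C=4 (length 24).
Tm = 2·(8+6) + 4·(6+4) = 2·14 + 4·10 = 28 + 40 = 68°C.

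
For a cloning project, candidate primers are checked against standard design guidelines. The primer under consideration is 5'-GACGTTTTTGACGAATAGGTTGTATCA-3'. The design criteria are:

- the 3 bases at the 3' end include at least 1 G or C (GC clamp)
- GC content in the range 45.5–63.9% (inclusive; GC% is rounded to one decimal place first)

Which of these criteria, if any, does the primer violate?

Base counts: A=7, T=10, G=7, C=3 (length 27).
GC clamp: 3' end TCA has 1 G/C ✓
GC content: GC 10/27 = 37.0%, outside 45.5–63.9% ✗

Fails: GC content.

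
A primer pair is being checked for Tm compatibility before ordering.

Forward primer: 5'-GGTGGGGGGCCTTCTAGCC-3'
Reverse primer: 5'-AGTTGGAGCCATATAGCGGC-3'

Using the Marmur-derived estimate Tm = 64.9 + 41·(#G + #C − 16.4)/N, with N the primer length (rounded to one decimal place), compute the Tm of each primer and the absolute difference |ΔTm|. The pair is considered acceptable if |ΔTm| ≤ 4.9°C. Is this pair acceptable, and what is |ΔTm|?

|ΔTm| = 5.9°C; the pair is not acceptable.

Forward: G+C = 14, N = 19 → Tm = 64.9 + 41·(14 − 16.4)/19 = 59.7°C.
Reverse: G+C = 11, N = 20 → Tm = 64.9 + 41·(11 − 16.4)/20 = 53.8°C.
|ΔTm| = |59.7 − 53.8| = 5.9°C, > 4.9°C.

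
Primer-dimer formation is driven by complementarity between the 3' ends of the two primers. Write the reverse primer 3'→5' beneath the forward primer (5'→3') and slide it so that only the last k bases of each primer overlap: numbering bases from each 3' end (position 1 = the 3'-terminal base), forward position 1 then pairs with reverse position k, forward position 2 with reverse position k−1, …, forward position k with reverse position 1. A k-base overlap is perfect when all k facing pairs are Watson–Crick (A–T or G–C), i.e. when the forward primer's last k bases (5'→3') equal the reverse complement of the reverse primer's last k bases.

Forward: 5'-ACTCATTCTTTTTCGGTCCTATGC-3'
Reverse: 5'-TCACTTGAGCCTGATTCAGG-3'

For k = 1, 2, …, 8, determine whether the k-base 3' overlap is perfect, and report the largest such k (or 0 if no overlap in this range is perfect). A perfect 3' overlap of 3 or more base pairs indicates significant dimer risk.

Last 8 bases (5'→3') — forward …TCCTATGC, reverse …GATTCAGG.
Reverse complement of the reverse primer's last 8 bases: CCTGAATC; its first k bases are the reverse complement of the reverse primer's last k bases, so a perfect k-base overlap needs the forward primer's last k bases to equal them.
Comparing (forward last k vs required): k=1: C vs C ✓; k=2: GC vs CC ✗; k=3: TGC vs CCT ✗; k=4: ATGC vs CCTG ✗; k=5: TATGC vs CCTGA ✗; k=6: CTATGC vs CCTGAA ✗; k=7: CCTATGC vs CCTGAAT ✗; k=8: TCCTATGC vs CCTGAATC ✗.
Only k = 1 is perfect, so the longest perfect 3' overlap is 1.

Longest perfect overlap: 1 complementary base pair; below the dimer-risk threshold (threshold 3).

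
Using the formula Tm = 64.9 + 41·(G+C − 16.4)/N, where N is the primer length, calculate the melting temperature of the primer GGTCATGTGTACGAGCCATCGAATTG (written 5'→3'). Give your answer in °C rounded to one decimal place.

Base counts: A=6, T=7, G=8, C=5; G+C = 13, N = 26.
Tm = 64.9 + 41·(13 − 16.4)/26 = 64.9 + -139.40/26 = 59.5°C.

59.5°C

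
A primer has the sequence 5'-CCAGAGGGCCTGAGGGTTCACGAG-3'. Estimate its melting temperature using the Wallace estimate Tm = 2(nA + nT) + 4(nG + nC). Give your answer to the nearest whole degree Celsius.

Base counts: A=5, T=3, G=10, C=6 (length 24).
Tm = 2·(5+3) + 4·(10+6) = 2·8 + 4·16 = 16 + 64 = 80°C.

80°C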